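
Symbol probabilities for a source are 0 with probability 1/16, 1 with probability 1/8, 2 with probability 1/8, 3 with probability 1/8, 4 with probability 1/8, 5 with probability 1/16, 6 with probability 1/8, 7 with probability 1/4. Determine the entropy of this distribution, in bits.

Each probability is a power of 1/2, so log₂(1/p) is an integer.
H = Σ p·log₂(1/p) = 1/16·4 + 1/8·3 + 1/8·3 + 1/8·3 + 1/8·3 + 1/16·4 + 1/8·3 + 1/4·2 = 2.875 bits.

2.875 bits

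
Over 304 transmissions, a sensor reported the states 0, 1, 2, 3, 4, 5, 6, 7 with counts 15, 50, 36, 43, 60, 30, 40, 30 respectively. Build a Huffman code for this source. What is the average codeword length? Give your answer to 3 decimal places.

2.951 bits/symbol

Probabilities are the counts divided by 304.
Repeatedly combine the two least-probable nodes; the expected code length is the sum of the merged weights.
merge 15/304 + 15/152 → 45/304
merge 15/152 + 9/76 → 33/152
merge 5/38 + 43/304 → 83/304
merge 45/304 + 25/152 → 5/16
merge 15/76 + 33/152 → 63/152
merge 83/304 + 5/16 → 89/152
merge 63/152 + 89/152 → 1
L = 45/304 + 33/152 + 83/304 + 5/16 + 63/152 + 89/152 + 1 = 897/304 ≈ 2.951 bits/symbol.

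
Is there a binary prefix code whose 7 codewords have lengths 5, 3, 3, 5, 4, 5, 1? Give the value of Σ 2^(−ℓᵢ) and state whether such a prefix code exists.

With common denominator 2^5 = 32: Σ 2^(−ℓᵢ) = 1/32 + 4/32 + 4/32 + 1/32 + 2/32 + 1/32 + 16/32 = 29/32 = 0.90625.
Kraft's inequality requires Σ ≤ 1; here Σ = 0.90625 ≤ 1, so such a prefix code exists.

0.90625; yes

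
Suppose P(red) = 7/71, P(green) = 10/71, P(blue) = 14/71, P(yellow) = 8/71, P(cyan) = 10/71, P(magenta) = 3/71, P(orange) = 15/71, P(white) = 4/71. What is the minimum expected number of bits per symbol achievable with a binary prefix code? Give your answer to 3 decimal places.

2.887 bits/symbol

Repeatedly combine the two least-probable nodes; the expected code length is the sum of the merged weights.
merge 3/71 + 4/71 → 7/71
merge 7/71 + 7/71 → 14/71
merge 8/71 + 10/71 → 18/71
merge 10/71 + 14/71 → 24/71
merge 14/71 + 15/71 → 29/71
merge 18/71 + 24/71 → 42/71
merge 29/71 + 42/71 → 1
L = 7/71 + 14/71 + 18/71 + 24/71 + 29/71 + 42/71 + 1 = 205/71 ≈ 2.887 bits/symbol.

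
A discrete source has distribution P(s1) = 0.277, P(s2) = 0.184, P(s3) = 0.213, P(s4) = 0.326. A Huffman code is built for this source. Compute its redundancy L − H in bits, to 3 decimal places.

Entropy H = −Σ p log₂ p ≈ 1.9648 bits.
Huffman merges: 23/125+213/1000→397/1000; 277/1000+163/500→603/1000; 397/1000+603/1000→1. L = 2 ≈ 2.0000.
L − H = 2.0000 − 1.9648 = 0.035 bits.

0.035 bits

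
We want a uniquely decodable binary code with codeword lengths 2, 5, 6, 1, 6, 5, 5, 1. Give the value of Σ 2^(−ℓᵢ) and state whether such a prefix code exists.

With common denominator 2^6 = 64: Σ 2^(−ℓᵢ) = 16/64 + 2/64 + 1/64 + 32/64 + 1/64 + 2/64 + 2/64 + 32/64 = 88/64 = 1.375.
Kraft's inequality requires Σ ≤ 1; here Σ = 1.375 > 1, so no such prefix code exists.

1.375; no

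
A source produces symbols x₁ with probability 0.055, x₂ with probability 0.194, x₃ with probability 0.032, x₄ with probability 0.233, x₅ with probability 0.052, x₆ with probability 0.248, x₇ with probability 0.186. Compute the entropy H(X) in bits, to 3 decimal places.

H = −Σ pᵢ log₂ pᵢ.
−0.055·log₂(0.055) = 0.2301
−0.194·log₂(0.194) = 0.4590
−0.032·log₂(0.032) = 0.1589
−0.233·log₂(0.233) = 0.4897
−0.052·log₂(0.052) = 0.2218
−0.248·log₂(0.248) = 0.4989
−0.186·log₂(0.186) = 0.4514
Sum ≈ 2.5097 → 2.510 bits.

2.510 bits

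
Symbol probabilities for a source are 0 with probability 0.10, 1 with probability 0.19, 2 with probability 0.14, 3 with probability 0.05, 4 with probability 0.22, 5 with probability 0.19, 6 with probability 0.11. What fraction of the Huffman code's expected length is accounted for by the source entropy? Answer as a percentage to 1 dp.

Entropy H = −Σ p log₂ p ≈ 2.6867 bits.
Huffman merges: 1/20+1/10→3/20; 11/100+7/50→1/4; 3/20+19/100→17/50; 19/100+11/50→41/100; 1/4+17/50→59/100; 41/100+59/100→1. L = 137/50 ≈ 2.7400.
Efficiency = H/L = 2.6867/2.7400 = 98.1%.

98.1%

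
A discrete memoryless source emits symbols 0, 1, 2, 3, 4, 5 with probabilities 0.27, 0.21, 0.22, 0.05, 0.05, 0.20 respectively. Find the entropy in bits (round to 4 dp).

H = −Σ pᵢ log₂ pᵢ.
−0.27·log₂(0.27) = 0.5100
−0.21·log₂(0.21) = 0.4728
−0.22·log₂(0.22) = 0.4806
−0.05·log₂(0.05) = 0.2161
−0.05·log₂(0.05) = 0.2161
−0.20·log₂(0.20) = 0.4644
Sum ≈ 2.3600 → 2.3600 bits.

2.3600 bits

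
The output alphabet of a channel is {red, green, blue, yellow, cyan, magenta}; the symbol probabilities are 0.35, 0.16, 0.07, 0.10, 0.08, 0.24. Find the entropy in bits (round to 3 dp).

H = −Σ pᵢ log₂ pᵢ.
−0.35·log₂(0.35) = 0.5301
−0.16·log₂(0.16) = 0.4230
−0.07·log₂(0.07) = 0.2686
−0.10·log₂(0.10) = 0.3322
−0.08·log₂(0.08) = 0.2915
−0.24·log₂(0.24) = 0.4941
Sum ≈ 2.3395 → 2.340 bits.

2.340 bits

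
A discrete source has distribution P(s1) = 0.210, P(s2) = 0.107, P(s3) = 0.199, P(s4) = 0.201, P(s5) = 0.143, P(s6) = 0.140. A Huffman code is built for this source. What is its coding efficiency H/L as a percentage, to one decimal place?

98.3%

Entropy H = −Σ p log₂ p ≈ 2.5449 bits.
Huffman merges: 107/1000+7/50→247/1000; 143/1000+199/1000→171/500; 201/1000+21/100→411/1000; 247/1000+171/500→589/1000; 411/1000+589/1000→1. L = 2589/1000 ≈ 2.5890.
Efficiency = H/L = 2.5449/2.5890 = 98.3%.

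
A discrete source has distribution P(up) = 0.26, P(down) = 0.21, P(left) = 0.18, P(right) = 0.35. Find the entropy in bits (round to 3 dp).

H = −Σ pᵢ log₂ pᵢ.
−0.26·log₂(0.26) = 0.5053
−0.21·log₂(0.21) = 0.4728
−0.18·log₂(0.18) = 0.4453
−0.35·log₂(0.35) = 0.5301
Sum ≈ 1.9535 → 1.954 bits.

1.954 bits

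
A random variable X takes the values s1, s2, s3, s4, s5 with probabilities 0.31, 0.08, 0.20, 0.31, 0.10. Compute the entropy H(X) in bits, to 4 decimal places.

H = −Σ pᵢ log₂ pᵢ.
−0.31·log₂(0.31) = 0.5238
−0.08·log₂(0.08) = 0.2915
−0.20·log₂(0.20) = 0.4644
−0.31·log₂(0.31) = 0.5238
−0.10·log₂(0.10) = 0.3322
Sum ≈ 2.1357 → 2.1357 bits.

2.1357 bits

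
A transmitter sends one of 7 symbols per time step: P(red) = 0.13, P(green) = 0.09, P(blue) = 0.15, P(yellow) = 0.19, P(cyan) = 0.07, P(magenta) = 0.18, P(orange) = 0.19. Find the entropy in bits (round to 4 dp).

H = −Σ pᵢ log₂ pᵢ.
−0.13·log₂(0.13) = 0.3826
−0.09·log₂(0.09) = 0.3127
−0.15·log₂(0.15) = 0.4105
−0.19·log₂(0.19) = 0.4552
−0.07·log₂(0.07) = 0.2686
−0.18·log₂(0.18) = 0.4453
−0.19·log₂(0.19) = 0.4552
Sum ≈ 2.7302 → 2.7302 bits.

2.7302 bits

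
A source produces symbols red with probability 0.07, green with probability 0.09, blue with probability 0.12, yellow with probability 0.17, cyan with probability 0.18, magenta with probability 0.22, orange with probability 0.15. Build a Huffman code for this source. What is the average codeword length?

Repeatedly combine the two least-probable nodes; the expected code length is the sum of the merged weights.
merge 7/100 + 9/100 → 4/25
merge 3/25 + 3/20 → 27/100
merge 4/25 + 17/100 → 33/100
merge 9/50 + 11/50 → 2/5
merge 27/100 + 33/100 → 3/5
merge 2/5 + 3/5 → 1
L = 4/25 + 27/100 + 33/100 + 2/5 + 3/5 + 1 = 69/25 = 2.76 bits/symbol.

2.76 bits/symbol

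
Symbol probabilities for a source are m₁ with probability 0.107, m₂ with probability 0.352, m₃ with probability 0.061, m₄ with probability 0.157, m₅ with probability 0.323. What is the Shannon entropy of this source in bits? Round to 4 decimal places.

H = −Σ pᵢ log₂ pᵢ.
−0.107·log₂(0.107) = 0.3450
−0.352·log₂(0.352) = 0.5302
−0.061·log₂(0.061) = 0.2461
−0.157·log₂(0.157) = 0.4194
−0.323·log₂(0.323) = 0.5266
Sum ≈ 2.0674 → 2.0674 bits.

2.0674 bits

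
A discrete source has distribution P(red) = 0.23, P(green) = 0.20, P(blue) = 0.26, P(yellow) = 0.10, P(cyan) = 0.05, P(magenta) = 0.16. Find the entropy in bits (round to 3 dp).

2.429 bits

H = −Σ pᵢ log₂ pᵢ.
−0.23·log₂(0.23) = 0.4877
−0.20·log₂(0.20) = 0.4644
−0.26·log₂(0.26) = 0.5053
−0.10·log₂(0.10) = 0.3322
−0.05·log₂(0.05) = 0.2161
−0.16·log₂(0.16) = 0.4230
Sum ≈ 2.4286 → 2.429 bits.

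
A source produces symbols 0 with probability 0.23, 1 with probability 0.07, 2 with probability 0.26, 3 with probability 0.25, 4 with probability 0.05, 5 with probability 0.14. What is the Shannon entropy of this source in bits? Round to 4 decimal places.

H = −Σ pᵢ log₂ pᵢ.
−0.23·log₂(0.23) = 0.4877
−0.07·log₂(0.07) = 0.2686
−0.26·log₂(0.26) = 0.5053
−0.25·log₂(0.25) = 0.5000
−0.05·log₂(0.05) = 0.2161
−0.14·log₂(0.14) = 0.3971
Sum ≈ 2.3747 → 2.3747 bits.

2.3747 bits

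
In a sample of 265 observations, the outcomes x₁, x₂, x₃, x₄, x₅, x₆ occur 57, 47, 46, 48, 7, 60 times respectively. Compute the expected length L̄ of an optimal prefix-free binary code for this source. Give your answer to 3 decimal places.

2.558 bits/symbol

Probabilities are the counts divided by 265.
Repeatedly combine the two least-probable nodes; the expected code length is the sum of the merged weights.
merge 7/265 + 46/265 → 1/5
merge 47/265 + 48/265 → 19/53
merge 1/5 + 57/265 → 22/53
merge 12/53 + 19/53 → 31/53
merge 22/53 + 31/53 → 1
L = 1/5 + 19/53 + 22/53 + 31/53 + 1 = 678/265 ≈ 2.558 bits/symbol.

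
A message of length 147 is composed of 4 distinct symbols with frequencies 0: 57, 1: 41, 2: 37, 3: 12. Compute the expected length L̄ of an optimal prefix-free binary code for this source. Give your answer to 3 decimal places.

Probabilities are the counts divided by 147.
Repeatedly combine the two least-probable nodes; the expected code length is the sum of the merged weights.
merge 4/49 + 37/147 → 1/3
merge 41/147 + 1/3 → 30/49
merge 19/49 + 30/49 → 1
L = 1/3 + 30/49 + 1 = 286/147 ≈ 1.946 bits/symbol.

1.946 bits/symbol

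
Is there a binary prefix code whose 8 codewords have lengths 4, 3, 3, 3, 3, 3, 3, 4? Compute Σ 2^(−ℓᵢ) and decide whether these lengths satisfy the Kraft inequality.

0.875; yes

With common denominator 2^4 = 16: Σ 2^(−ℓᵢ) = 1/16 + 2/16 + 2/16 + 2/16 + 2/16 + 2/16 + 2/16 + 1/16 = 14/16 = 0.875.
Kraft's inequality requires Σ ≤ 1; here Σ = 0.875 ≤ 1, so such a prefix code exists.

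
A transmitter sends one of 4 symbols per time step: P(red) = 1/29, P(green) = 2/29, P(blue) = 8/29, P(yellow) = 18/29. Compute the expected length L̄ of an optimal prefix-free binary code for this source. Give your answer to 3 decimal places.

1.483 bits/symbol

Repeatedly combine the two least-probable nodes; the expected code length is the sum of the merged weights.
merge 1/29 + 2/29 → 3/29
merge 3/29 + 8/29 → 11/29
merge 11/29 + 18/29 → 1
L = 3/29 + 11/29 + 1 = 43/29 ≈ 1.483 bits/symbol.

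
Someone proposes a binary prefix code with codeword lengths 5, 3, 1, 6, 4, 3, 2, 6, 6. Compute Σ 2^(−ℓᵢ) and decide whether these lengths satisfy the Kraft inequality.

With common denominator 2^6 = 64: Σ 2^(−ℓᵢ) = 2/64 + 8/64 + 32/64 + 1/64 + 4/64 + 8/64 + 16/64 + 1/64 + 1/64 = 73/64 = 1.140625.
Kraft's inequality requires Σ ≤ 1; here Σ = 1.140625 > 1, so no such prefix code exists.

1.140625; no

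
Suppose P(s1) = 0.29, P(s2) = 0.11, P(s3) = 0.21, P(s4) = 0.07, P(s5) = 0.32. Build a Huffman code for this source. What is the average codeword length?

Repeatedly combine the two least-probable nodes; the expected code length is the sum of the merged weights.
merge 7/100 + 11/100 → 9/50
merge 9/50 + 21/100 → 39/100
merge 29/100 + 8/25 → 61/100
merge 39/100 + 61/100 → 1
L = 9/50 + 39/100 + 61/100 + 1 = 109/50 = 2.18 bits/symbol.

2.18 bits/symbol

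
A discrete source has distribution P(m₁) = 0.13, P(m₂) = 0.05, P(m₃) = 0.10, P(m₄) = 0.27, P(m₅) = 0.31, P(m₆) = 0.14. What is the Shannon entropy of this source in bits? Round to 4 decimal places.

H = −Σ pᵢ log₂ pᵢ.
−0.13·log₂(0.13) = 0.3826
−0.05·log₂(0.05) = 0.2161
−0.10·log₂(0.10) = 0.3322
−0.27·log₂(0.27) = 0.5100
−0.31·log₂(0.31) = 0.5238
−0.14·log₂(0.14) = 0.3971
Sum ≈ 2.3619 → 2.3619 bits.

2.3619 bits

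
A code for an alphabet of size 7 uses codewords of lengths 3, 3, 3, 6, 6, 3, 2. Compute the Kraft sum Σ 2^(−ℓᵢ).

0.78125

With common denominator 2^6 = 64: Σ 2^(−ℓᵢ) = 8/64 + 8/64 + 8/64 + 1/64 + 1/64 + 8/64 + 16/64 = 50/64 = 0.78125.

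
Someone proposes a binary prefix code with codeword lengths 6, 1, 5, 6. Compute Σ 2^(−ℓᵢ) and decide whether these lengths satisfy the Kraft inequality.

With common denominator 2^6 = 64: Σ 2^(−ℓᵢ) = 1/64 + 32/64 + 2/64 + 1/64 = 36/64 = 0.5625.
Kraft's inequality requires Σ ≤ 1; here Σ = 0.5625 ≤ 1, so such a prefix code exists.

0.5625; yes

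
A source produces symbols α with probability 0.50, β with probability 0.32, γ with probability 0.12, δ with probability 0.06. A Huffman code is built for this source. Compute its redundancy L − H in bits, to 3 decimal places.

Entropy H = −Σ p log₂ p ≈ 1.6366 bits.
Huffman merges: 3/50+3/25→9/50; 9/50+8/25→1/2; 1/2+1/2→1. L = 42/25 ≈ 1.6800.
L − H = 1.6800 − 1.6366 = 0.043 bits.

0.043 bits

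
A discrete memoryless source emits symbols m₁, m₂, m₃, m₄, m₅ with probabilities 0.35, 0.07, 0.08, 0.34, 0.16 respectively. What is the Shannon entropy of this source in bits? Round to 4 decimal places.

2.0424 bits

H = −Σ pᵢ log₂ pᵢ.
−0.35·log₂(0.35) = 0.5301
−0.07·log₂(0.07) = 0.2686
−0.08·log₂(0.08) = 0.2915
−0.34·log₂(0.34) = 0.5292
−0.16·log₂(0.16) = 0.4230
Sum ≈ 2.0424 → 2.0424 bits.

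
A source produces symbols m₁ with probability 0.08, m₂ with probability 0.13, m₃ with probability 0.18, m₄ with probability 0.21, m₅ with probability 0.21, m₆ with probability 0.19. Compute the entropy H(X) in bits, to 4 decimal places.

H = −Σ pᵢ log₂ pᵢ.
−0.08·log₂(0.08) = 0.2915
−0.13·log₂(0.13) = 0.3826
−0.18·log₂(0.18) = 0.4453
−0.21·log₂(0.21) = 0.4728
−0.21·log₂(0.21) = 0.4728
−0.19·log₂(0.19) = 0.4552
Sum ≈ 2.5203 → 2.5203 bits.

2.5203 bits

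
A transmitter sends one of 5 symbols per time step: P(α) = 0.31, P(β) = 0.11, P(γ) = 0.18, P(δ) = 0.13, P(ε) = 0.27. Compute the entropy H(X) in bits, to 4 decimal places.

H = −Σ pᵢ log₂ pᵢ.
−0.31·log₂(0.31) = 0.5238
−0.11·log₂(0.11) = 0.3503
−0.18·log₂(0.18) = 0.4453
−0.13·log₂(0.13) = 0.3826
−0.27·log₂(0.27) = 0.5100
Sum ≈ 2.2121 → 2.2121 bits.

2.2121 bits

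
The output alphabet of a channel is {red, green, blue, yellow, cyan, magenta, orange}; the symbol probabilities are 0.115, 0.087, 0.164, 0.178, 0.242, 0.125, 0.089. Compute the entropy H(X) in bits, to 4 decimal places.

H = −Σ pᵢ log₂ pᵢ.
−0.115·log₂(0.115) = 0.3588
−0.087·log₂(0.087) = 0.3065
−0.164·log₂(0.164) = 0.4278
−0.178·log₂(0.178) = 0.4432
−0.242·log₂(0.242) = 0.4954
−0.125·log₂(0.125) = 0.3750
−0.089·log₂(0.089) = 0.3106
Sum ≈ 2.7173 → 2.7173 bits.

2.7173 bits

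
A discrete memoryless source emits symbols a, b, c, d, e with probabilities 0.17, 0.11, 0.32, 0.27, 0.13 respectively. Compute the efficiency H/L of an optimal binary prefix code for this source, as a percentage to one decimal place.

98.4%

Entropy H = −Σ p log₂ p ≈ 2.2036 bits.
Huffman merges: 11/100+13/100→6/25; 17/100+6/25→41/100; 27/100+8/25→59/100; 41/100+59/100→1. L = 56/25 ≈ 2.2400.
Efficiency = H/L = 2.2036/2.2400 = 98.4%.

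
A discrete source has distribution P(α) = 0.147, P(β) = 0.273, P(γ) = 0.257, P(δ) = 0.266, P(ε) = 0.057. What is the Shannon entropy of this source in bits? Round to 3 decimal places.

2.165 bits

H = −Σ pᵢ log₂ pᵢ.
−0.147·log₂(0.147) = 0.4066
−0.273·log₂(0.273) = 0.5113
−0.257·log₂(0.257) = 0.5038
−0.266·log₂(0.266) = 0.5082
−0.057·log₂(0.057) = 0.2356
Sum ≈ 2.1655 → 2.165 bits.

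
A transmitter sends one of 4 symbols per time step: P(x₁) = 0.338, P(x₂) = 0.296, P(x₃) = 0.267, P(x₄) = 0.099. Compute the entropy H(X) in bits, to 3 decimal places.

H = −Σ pᵢ log₂ pᵢ.
−0.338·log₂(0.338) = 0.5289
−0.296·log₂(0.296) = 0.5199
−0.267·log₂(0.267) = 0.5087
−0.099·log₂(0.099) = 0.3303
Sum ≈ 1.8878 → 1.888 bits.

1.888 bits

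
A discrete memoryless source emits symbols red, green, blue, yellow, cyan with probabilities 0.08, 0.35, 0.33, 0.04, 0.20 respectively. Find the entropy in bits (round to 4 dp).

H = −Σ pᵢ log₂ pᵢ.
−0.08·log₂(0.08) = 0.2915
−0.35·log₂(0.35) = 0.5301
−0.33·log₂(0.33) = 0.5278
−0.04·log₂(0.04) = 0.1858
−0.20·log₂(0.20) = 0.4644
Sum ≈ 1.9996 → 1.9996 bits.

1.9996 bits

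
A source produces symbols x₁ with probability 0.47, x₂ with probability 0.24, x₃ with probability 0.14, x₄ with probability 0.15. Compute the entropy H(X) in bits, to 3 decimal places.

H = −Σ pᵢ log₂ pᵢ.
−0.47·log₂(0.47) = 0.5120
−0.24·log₂(0.24) = 0.4941
−0.14·log₂(0.14) = 0.3971
−0.15·log₂(0.15) = 0.4105
Sum ≈ 1.8137 → 1.814 bits.

1.814 bits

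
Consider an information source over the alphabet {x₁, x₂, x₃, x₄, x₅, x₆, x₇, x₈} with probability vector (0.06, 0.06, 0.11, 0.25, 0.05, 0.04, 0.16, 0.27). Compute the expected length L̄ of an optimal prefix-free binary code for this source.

Repeatedly combine the two least-probable nodes; the expected code length is the sum of the merged weights.
merge 1/25 + 1/20 → 9/100
merge 3/50 + 3/50 → 3/25
merge 9/100 + 11/100 → 1/5
merge 3/25 + 4/25 → 7/25
merge 1/5 + 1/4 → 9/20
merge 27/100 + 7/25 → 11/20
merge 9/20 + 11/20 → 1
L = 9/100 + 3/25 + 1/5 + 7/25 + 9/20 + 11/20 + 1 = 269/100 = 2.69 bits/symbol.

2.69 bits/symbol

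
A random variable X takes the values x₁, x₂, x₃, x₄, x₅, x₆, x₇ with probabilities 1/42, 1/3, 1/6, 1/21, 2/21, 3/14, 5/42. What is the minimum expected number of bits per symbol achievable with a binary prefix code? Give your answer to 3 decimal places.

2.524 bits/symbol

Repeatedly combine the two least-probable nodes; the expected code length is the sum of the merged weights.
merge 1/42 + 1/21 → 1/14
merge 1/14 + 2/21 → 1/6
merge 5/42 + 1/6 → 2/7
merge 1/6 + 3/14 → 8/21
merge 2/7 + 1/3 → 13/21
merge 8/21 + 13/21 → 1
L = 1/14 + 1/6 + 2/7 + 8/21 + 13/21 + 1 = 53/21 ≈ 2.524 bits/symbol.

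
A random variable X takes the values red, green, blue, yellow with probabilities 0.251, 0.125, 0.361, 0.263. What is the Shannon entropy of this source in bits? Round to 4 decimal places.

1.9130 bits

H = −Σ pᵢ log₂ pᵢ.
−0.251·log₂(0.251) = 0.5006
−0.125·log₂(0.125) = 0.3750
−0.361·log₂(0.361) = 0.5306
−0.263·log₂(0.263) = 0.5068
Sum ≈ 1.9130 → 1.9130 bits.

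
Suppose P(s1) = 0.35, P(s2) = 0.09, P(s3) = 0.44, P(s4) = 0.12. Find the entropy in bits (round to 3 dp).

H = −Σ pᵢ log₂ pᵢ.
−0.35·log₂(0.35) = 0.5301
−0.09·log₂(0.09) = 0.3127
−0.44·log₂(0.44) = 0.5211
−0.12·log₂(0.12) = 0.3671
Sum ≈ 1.7310 → 1.731 bits.

1.731 bits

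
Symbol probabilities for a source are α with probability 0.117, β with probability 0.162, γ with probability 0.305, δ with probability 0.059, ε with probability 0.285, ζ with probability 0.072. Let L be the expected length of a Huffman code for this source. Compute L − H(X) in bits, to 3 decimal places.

0.039 bits

Entropy H = −Σ p log₂ p ≈ 2.3404 bits.
Huffman merges: 59/1000+9/125→131/1000; 117/1000+131/1000→31/125; 81/500+31/125→41/100; 57/200+61/200→59/100; 41/100+59/100→1. L = 2379/1000 ≈ 2.3790.
L − H = 2.3790 − 2.3404 = 0.039 bits.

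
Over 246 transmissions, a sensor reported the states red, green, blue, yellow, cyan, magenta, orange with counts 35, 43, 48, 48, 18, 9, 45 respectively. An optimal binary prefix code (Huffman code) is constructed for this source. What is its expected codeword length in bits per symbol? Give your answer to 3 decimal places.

Probabilities are the counts divided by 246.
Repeatedly combine the two least-probable nodes; the expected code length is the sum of the merged weights.
merge 3/82 + 3/41 → 9/82
merge 9/82 + 35/246 → 31/123
merge 43/246 + 15/82 → 44/123
merge 8/41 + 8/41 → 16/41
merge 31/123 + 44/123 → 25/41
merge 16/41 + 25/41 → 1
L = 9/82 + 31/123 + 44/123 + 16/41 + 25/41 + 1 = 223/82 ≈ 2.720 bits/symbol.

2.720 bits/symbol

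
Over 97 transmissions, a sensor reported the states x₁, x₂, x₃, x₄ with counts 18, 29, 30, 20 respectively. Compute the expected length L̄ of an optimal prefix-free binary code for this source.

2 bits/symbol

Probabilities are the counts divided by 97.
Repeatedly combine the two least-probable nodes; the expected code length is the sum of the merged weights.
merge 18/97 + 20/97 → 38/97
merge 29/97 + 30/97 → 59/97
merge 38/97 + 59/97 → 1
L = 38/97 + 59/97 + 1 = 2 bits/symbol.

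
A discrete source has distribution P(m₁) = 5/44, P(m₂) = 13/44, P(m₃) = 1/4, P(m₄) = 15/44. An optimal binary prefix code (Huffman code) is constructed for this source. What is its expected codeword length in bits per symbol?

2 bits/symbol

Repeatedly combine the two least-probable nodes; the expected code length is the sum of the merged weights.
merge 5/44 + 1/4 → 4/11
merge 13/44 + 15/44 → 7/11
merge 4/11 + 7/11 → 1
L = 4/11 + 7/11 + 1 = 2 bits/symbol.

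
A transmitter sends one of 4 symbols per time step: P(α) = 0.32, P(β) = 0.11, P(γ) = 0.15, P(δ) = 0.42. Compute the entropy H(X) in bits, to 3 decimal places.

H = −Σ pᵢ log₂ pᵢ.
−0.32·log₂(0.32) = 0.5260
−0.11·log₂(0.11) = 0.3503
−0.15·log₂(0.15) = 0.4105
−0.42·log₂(0.42) = 0.5256
Sum ≈ 1.8125 → 1.813 bits.

1.813 bits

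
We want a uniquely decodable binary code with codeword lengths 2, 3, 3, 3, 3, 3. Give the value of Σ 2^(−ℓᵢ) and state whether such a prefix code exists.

With common denominator 2^3 = 8: Σ 2^(−ℓᵢ) = 2/8 + 1/8 + 1/8 + 1/8 + 1/8 + 1/8 = 7/8 = 0.875.
Kraft's inequality requires Σ ≤ 1; here Σ = 0.875 ≤ 1, so such a prefix code exists.

0.875; yes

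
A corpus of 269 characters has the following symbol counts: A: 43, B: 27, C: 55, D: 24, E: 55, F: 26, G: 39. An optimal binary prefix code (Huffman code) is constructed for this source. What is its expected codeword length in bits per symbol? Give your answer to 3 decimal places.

Probabilities are the counts divided by 269.
Repeatedly combine the two least-probable nodes; the expected code length is the sum of the merged weights.
merge 24/269 + 26/269 → 50/269
merge 27/269 + 39/269 → 66/269
merge 43/269 + 50/269 → 93/269
merge 55/269 + 55/269 → 110/269
merge 66/269 + 93/269 → 159/269
merge 110/269 + 159/269 → 1
L = 50/269 + 66/269 + 93/269 + 110/269 + 159/269 + 1 = 747/269 ≈ 2.777 bits/symbol.

2.777 bits/symbol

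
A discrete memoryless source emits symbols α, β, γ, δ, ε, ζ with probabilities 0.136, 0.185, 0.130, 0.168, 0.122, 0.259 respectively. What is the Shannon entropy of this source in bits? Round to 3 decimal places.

H = −Σ pᵢ log₂ pᵢ.
−0.136·log₂(0.136) = 0.3915
−0.185·log₂(0.185) = 0.4504
−0.130·log₂(0.130) = 0.3826
−0.168·log₂(0.168) = 0.4323
−0.122·log₂(0.122) = 0.3703
−0.259·log₂(0.259) = 0.5048
Sum ≈ 2.5319 → 2.532 bits.

2.532 bits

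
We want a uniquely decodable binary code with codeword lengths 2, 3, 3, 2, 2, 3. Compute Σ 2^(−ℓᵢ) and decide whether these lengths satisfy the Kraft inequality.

1.125; no

With common denominator 2^3 = 8: Σ 2^(−ℓᵢ) = 2/8 + 1/8 + 1/8 + 2/8 + 2/8 + 1/8 = 9/8 = 1.125.
Kraft's inequality requires Σ ≤ 1; here Σ = 1.125 > 1, so no such prefix code exists.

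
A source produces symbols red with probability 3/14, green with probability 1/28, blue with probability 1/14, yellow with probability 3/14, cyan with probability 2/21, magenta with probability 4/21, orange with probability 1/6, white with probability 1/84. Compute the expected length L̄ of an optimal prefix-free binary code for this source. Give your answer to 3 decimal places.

2.738 bits/symbol

Repeatedly combine the two least-probable nodes; the expected code length is the sum of the merged weights.
merge 1/84 + 1/28 → 1/21
merge 1/21 + 1/14 → 5/42
merge 2/21 + 5/42 → 3/14
merge 1/6 + 4/21 → 5/14
merge 3/14 + 3/14 → 3/7
merge 3/14 + 5/14 → 4/7
merge 3/7 + 4/7 → 1
L = 1/21 + 5/42 + 3/14 + 5/14 + 3/7 + 4/7 + 1 = 115/42 ≈ 2.738 bits/symbol.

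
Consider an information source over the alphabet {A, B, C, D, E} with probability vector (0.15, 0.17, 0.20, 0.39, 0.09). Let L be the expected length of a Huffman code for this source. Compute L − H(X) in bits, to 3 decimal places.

0.068 bits

Entropy H = −Σ p log₂ p ≈ 2.1520 bits.
Huffman merges: 9/100+3/20→6/25; 17/100+1/5→37/100; 6/25+37/100→61/100; 39/100+61/100→1. L = 111/50 ≈ 2.2200.
L − H = 2.2200 − 2.1520 = 0.068 bits.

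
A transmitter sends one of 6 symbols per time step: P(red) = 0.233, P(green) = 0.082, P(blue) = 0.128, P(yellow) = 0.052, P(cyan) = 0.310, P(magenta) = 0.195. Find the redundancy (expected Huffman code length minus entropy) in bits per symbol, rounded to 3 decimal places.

Entropy H = −Σ p log₂ p ≈ 2.3707 bits.
Huffman merges: 13/250+41/500→67/500; 16/125+67/500→131/500; 39/200+233/1000→107/250; 131/500+31/100→143/250; 107/250+143/250→1. L = 599/250 ≈ 2.3960.
L − H = 2.3960 − 2.3707 = 0.025 bits.

0.025 bits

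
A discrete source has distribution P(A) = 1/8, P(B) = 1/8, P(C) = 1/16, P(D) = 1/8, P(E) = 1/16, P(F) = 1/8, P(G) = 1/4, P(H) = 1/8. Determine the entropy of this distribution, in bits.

Each probability is a power of 1/2, so log₂(1/p) is an integer.
H = Σ p·log₂(1/p) = 1/8·3 + 1/8·3 + 1/16·4 + 1/8·3 + 1/16·4 + 1/8·3 + 1/4·2 + 1/8·3 = 2.875 bits.

2.875 bits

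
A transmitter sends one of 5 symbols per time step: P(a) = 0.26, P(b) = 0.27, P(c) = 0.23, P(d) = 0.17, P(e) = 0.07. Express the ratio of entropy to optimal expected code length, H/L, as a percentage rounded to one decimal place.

98.5%

Entropy H = −Σ p log₂ p ≈ 2.2061 bits.
Huffman merges: 7/100+17/100→6/25; 23/100+6/25→47/100; 13/50+27/100→53/100; 47/100+53/100→1. L = 56/25 ≈ 2.2400.
Efficiency = H/L = 2.2061/2.2400 = 98.5%.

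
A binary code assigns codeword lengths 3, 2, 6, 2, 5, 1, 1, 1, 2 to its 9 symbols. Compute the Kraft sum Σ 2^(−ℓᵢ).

With common denominator 2^6 = 64: Σ 2^(−ℓᵢ) = 8/64 + 16/64 + 1/64 + 16/64 + 2/64 + 32/64 + 32/64 + 32/64 + 16/64 = 155/64 = 2.421875.

2.421875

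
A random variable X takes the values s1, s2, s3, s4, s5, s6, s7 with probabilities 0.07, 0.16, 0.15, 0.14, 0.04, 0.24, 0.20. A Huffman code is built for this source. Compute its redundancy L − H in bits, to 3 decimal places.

0.026 bits

Entropy H = −Σ p log₂ p ≈ 2.6435 bits.
Huffman merges: 1/25+7/100→11/100; 11/100+7/50→1/4; 3/20+4/25→31/100; 1/5+6/25→11/25; 1/4+31/100→14/25; 11/25+14/25→1. L = 267/100 ≈ 2.6700.
L − H = 2.6700 − 2.6435 = 0.026 bits.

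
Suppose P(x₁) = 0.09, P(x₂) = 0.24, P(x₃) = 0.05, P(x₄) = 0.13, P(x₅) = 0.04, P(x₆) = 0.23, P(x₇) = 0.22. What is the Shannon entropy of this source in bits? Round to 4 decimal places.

2.5595 bits

H = −Σ pᵢ log₂ pᵢ.
−0.09·log₂(0.09) = 0.3127
−0.24·log₂(0.24) = 0.4941
−0.05·log₂(0.05) = 0.2161
−0.13·log₂(0.13) = 0.3826
−0.04·log₂(0.04) = 0.1858
−0.23·log₂(0.23) = 0.4877
−0.22·log₂(0.22) = 0.4806
Sum ≈ 2.5595 → 2.5595 bits.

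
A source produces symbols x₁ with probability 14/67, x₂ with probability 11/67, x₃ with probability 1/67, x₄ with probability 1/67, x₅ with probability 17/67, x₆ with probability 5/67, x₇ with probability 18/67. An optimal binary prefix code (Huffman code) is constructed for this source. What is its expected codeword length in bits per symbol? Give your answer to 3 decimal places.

Repeatedly combine the two least-probable nodes; the expected code length is the sum of the merged weights.
merge 1/67 + 1/67 → 2/67
merge 2/67 + 5/67 → 7/67
merge 7/67 + 11/67 → 18/67
merge 14/67 + 17/67 → 31/67
merge 18/67 + 18/67 → 36/67
merge 31/67 + 36/67 → 1
L = 2/67 + 7/67 + 18/67 + 31/67 + 36/67 + 1 = 161/67 ≈ 2.403 bits/symbol.

2.403 bits/symbol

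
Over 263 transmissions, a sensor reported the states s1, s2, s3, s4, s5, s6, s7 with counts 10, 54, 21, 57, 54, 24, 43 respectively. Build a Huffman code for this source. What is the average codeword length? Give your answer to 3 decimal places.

Probabilities are the counts divided by 263.
Repeatedly combine the two least-probable nodes; the expected code length is the sum of the merged weights.
merge 10/263 + 21/263 → 31/263
merge 24/263 + 31/263 → 55/263
merge 43/263 + 54/263 → 97/263
merge 54/263 + 55/263 → 109/263
merge 57/263 + 97/263 → 154/263
merge 109/263 + 154/263 → 1
L = 31/263 + 55/263 + 97/263 + 109/263 + 154/263 + 1 = 709/263 ≈ 2.696 bits/symbol.

2.696 bits/symbol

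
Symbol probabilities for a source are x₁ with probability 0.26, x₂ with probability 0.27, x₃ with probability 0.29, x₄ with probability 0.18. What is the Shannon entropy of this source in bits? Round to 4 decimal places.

1.9785 bits

H = −Σ pᵢ log₂ pᵢ.
−0.26·log₂(0.26) = 0.5053
−0.27·log₂(0.27) = 0.5100
−0.29·log₂(0.29) = 0.5179
−0.18·log₂(0.18) = 0.4453
Sum ≈ 1.9785 → 1.9785 bits.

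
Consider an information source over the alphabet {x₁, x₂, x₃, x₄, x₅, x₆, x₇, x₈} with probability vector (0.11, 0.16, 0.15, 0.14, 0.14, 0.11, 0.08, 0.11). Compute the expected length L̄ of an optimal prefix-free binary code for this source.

Repeatedly combine the two least-probable nodes; the expected code length is the sum of the merged weights.
merge 2/25 + 11/100 → 19/100
merge 11/100 + 11/100 → 11/50
merge 7/50 + 7/50 → 7/25
merge 3/20 + 4/25 → 31/100
merge 19/100 + 11/50 → 41/100
merge 7/25 + 31/100 → 59/100
merge 41/100 + 59/100 → 1
L = 19/100 + 11/50 + 7/25 + 31/100 + 41/100 + 59/100 + 1 = 3 bits/symbol.

3 bits/symbol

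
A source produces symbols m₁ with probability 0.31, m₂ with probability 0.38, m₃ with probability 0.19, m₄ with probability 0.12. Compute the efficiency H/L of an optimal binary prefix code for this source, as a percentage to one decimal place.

Entropy H = −Σ p log₂ p ≈ 1.8765 bits.
Huffman merges: 3/25+19/100→31/100; 31/100+31/100→31/50; 19/50+31/50→1. L = 193/100 ≈ 1.9300.
Efficiency = H/L = 1.8765/1.9300 = 97.2%.

97.2%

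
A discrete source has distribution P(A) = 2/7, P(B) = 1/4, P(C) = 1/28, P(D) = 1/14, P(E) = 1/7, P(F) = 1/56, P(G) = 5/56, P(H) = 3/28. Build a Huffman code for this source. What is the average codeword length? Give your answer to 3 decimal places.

Repeatedly combine the two least-probable nodes; the expected code length is the sum of the merged weights.
merge 1/56 + 1/28 → 3/56
merge 3/56 + 1/14 → 1/8
merge 5/56 + 3/28 → 11/56
merge 1/8 + 1/7 → 15/56
merge 11/56 + 1/4 → 25/56
merge 15/56 + 2/7 → 31/56
merge 25/56 + 31/56 → 1
L = 3/56 + 1/8 + 11/56 + 15/56 + 25/56 + 31/56 + 1 = 37/14 ≈ 2.643 bits/symbol.

2.643 bits/symbol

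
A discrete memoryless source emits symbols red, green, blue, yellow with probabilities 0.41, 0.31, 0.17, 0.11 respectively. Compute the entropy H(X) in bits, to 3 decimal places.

1.836 bits

H = −Σ pᵢ log₂ pᵢ.
−0.41·log₂(0.41) = 0.5274
−0.31·log₂(0.31) = 0.5238
−0.17·log₂(0.17) = 0.4346
−0.11·log₂(0.11) = 0.3503
Sum ≈ 1.8361 → 1.836 bits.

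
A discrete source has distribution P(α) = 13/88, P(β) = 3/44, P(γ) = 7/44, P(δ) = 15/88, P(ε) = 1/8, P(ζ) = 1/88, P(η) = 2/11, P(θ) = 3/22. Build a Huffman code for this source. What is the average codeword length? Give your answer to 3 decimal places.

2.898 bits/symbol

Repeatedly combine the two least-probable nodes; the expected code length is the sum of the merged weights.
merge 1/88 + 3/44 → 7/88
merge 7/88 + 1/8 → 9/44
merge 3/22 + 13/88 → 25/88
merge 7/44 + 15/88 → 29/88
merge 2/11 + 9/44 → 17/44
merge 25/88 + 29/88 → 27/44
merge 17/44 + 27/44 → 1
L = 7/88 + 9/44 + 25/88 + 29/88 + 17/44 + 27/44 + 1 = 255/88 ≈ 2.898 bits/symbol.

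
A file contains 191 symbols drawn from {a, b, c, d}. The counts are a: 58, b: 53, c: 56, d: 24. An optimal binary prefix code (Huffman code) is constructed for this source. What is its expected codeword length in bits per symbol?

2 bits/symbol

Probabilities are the counts divided by 191.
Repeatedly combine the two least-probable nodes; the expected code length is the sum of the merged weights.
merge 24/191 + 53/191 → 77/191
merge 56/191 + 58/191 → 114/191
merge 77/191 + 114/191 → 1
L = 77/191 + 114/191 + 1 = 2 bits/symbol.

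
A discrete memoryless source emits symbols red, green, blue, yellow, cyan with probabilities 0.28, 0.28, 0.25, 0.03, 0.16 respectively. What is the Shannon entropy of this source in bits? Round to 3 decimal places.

H = −Σ pᵢ log₂ pᵢ.
−0.28·log₂(0.28) = 0.5142
−0.28·log₂(0.28) = 0.5142
−0.25·log₂(0.25) = 0.5000
−0.03·log₂(0.03) = 0.1518
−0.16·log₂(0.16) = 0.4230
Sum ≈ 2.1032 → 2.103 bits.

2.103 bits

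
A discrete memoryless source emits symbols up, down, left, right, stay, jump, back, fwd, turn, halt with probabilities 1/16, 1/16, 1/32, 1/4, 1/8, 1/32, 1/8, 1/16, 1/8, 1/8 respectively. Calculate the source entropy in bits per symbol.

Each probability is a power of 1/2, so log₂(1/p) is an integer.
H = Σ p·log₂(1/p) = 1/16·4 + 1/16·4 + 1/32·5 + 1/4·2 + 1/8·3 + 1/32·5 + 1/8·3 + 1/16·4 + 1/8·3 + 1/8·3 = 3.0625 bits.

3.0625 bits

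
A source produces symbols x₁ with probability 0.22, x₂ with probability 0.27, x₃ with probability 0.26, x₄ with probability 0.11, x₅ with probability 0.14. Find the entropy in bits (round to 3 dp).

H = −Σ pᵢ log₂ pᵢ.
−0.22·log₂(0.22) = 0.4806
−0.27·log₂(0.27) = 0.5100
−0.26·log₂(0.26) = 0.5053
−0.11·log₂(0.11) = 0.3503
−0.14·log₂(0.14) = 0.3971
Sum ≈ 2.2433 → 2.243 bits.

2.243 bits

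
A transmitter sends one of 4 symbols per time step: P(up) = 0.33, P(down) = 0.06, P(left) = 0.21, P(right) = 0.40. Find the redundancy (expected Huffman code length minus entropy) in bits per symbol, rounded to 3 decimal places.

0.097 bits

Entropy H = −Σ p log₂ p ≈ 1.7730 bits.
Huffman merges: 3/50+21/100→27/100; 27/100+33/100→3/5; 2/5+3/5→1. L = 187/100 ≈ 1.8700.
L − H = 1.8700 − 1.7730 = 0.097 bits.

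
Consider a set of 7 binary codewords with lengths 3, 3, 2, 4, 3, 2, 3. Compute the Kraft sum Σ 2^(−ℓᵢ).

1.0625

With common denominator 2^4 = 16: Σ 2^(−ℓᵢ) = 2/16 + 2/16 + 4/16 + 1/16 + 2/16 + 4/16 + 2/16 = 17/16 = 1.0625.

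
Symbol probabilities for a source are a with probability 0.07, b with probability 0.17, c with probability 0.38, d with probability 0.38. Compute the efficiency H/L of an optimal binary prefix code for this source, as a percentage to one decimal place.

94.8%

Entropy H = −Σ p log₂ p ≈ 1.7640 bits.
Huffman merges: 7/100+17/100→6/25; 6/25+19/50→31/50; 19/50+31/50→1. L = 93/50 ≈ 1.8600.
Efficiency = H/L = 1.7640/1.8600 = 94.8%.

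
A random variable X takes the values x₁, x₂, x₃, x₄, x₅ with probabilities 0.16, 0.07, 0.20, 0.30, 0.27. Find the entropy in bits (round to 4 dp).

2.1871 bits

H = −Σ pᵢ log₂ pᵢ.
−0.16·log₂(0.16) = 0.4230
−0.07·log₂(0.07) = 0.2686
−0.20·log₂(0.20) = 0.4644
−0.30·log₂(0.30) = 0.5211
−0.27·log₂(0.27) = 0.5100
Sum ≈ 2.1871 → 2.1871 bits.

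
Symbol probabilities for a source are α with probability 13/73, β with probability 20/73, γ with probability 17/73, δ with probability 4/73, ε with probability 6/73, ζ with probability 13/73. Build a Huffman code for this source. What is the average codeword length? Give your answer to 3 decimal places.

Repeatedly combine the two least-probable nodes; the expected code length is the sum of the merged weights.
merge 4/73 + 6/73 → 10/73
merge 10/73 + 13/73 → 23/73
merge 13/73 + 17/73 → 30/73
merge 20/73 + 23/73 → 43/73
merge 30/73 + 43/73 → 1
L = 10/73 + 23/73 + 30/73 + 43/73 + 1 = 179/73 ≈ 2.452 bits/symbol.

2.452 bits/symbol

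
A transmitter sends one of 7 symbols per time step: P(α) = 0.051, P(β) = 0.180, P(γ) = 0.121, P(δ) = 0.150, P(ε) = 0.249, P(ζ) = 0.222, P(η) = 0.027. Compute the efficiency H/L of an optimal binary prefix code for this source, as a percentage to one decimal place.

98.4%

Entropy H = −Σ p log₂ p ≈ 2.5657 bits.
Huffman merges: 27/1000+51/1000→39/500; 39/500+121/1000→199/1000; 3/20+9/50→33/100; 199/1000+111/500→421/1000; 249/1000+33/100→579/1000; 421/1000+579/1000→1. L = 2607/1000 ≈ 2.6070.
Efficiency = H/L = 2.5657/2.6070 = 98.4%.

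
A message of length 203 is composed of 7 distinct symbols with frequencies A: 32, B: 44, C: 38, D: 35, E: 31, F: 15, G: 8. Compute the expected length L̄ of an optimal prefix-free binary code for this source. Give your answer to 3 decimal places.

2.709 bits/symbol

Probabilities are the counts divided by 203.
Repeatedly combine the two least-probable nodes; the expected code length is the sum of the merged weights.
merge 8/203 + 15/203 → 23/203
merge 23/203 + 31/203 → 54/203
merge 32/203 + 5/29 → 67/203
merge 38/203 + 44/203 → 82/203
merge 54/203 + 67/203 → 121/203
merge 82/203 + 121/203 → 1
L = 23/203 + 54/203 + 67/203 + 82/203 + 121/203 + 1 = 550/203 ≈ 2.709 bits/symbol.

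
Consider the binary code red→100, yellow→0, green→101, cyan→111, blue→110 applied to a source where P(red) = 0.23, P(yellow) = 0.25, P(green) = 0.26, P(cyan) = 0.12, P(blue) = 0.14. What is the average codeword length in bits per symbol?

2.5 bits/symbol

L̄ = Σ pᵢ·ℓᵢ = 0.23·3 + 0.25·1 + 0.26·3 + 0.12·3 + 0.14·3 = 2.5 bits/symbol.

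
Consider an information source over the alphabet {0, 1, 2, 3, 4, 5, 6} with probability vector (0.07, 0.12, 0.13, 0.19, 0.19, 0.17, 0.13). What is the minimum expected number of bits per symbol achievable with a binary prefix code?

2.81 bits/symbol

Repeatedly combine the two least-probable nodes; the expected code length is the sum of the merged weights.
merge 7/100 + 3/25 → 19/100
merge 13/100 + 13/100 → 13/50
merge 17/100 + 19/100 → 9/25
merge 19/100 + 19/100 → 19/50
merge 13/50 + 9/25 → 31/50
merge 19/50 + 31/50 → 1
L = 19/100 + 13/50 + 9/25 + 19/50 + 31/50 + 1 = 281/100 = 2.81 bits/symbol.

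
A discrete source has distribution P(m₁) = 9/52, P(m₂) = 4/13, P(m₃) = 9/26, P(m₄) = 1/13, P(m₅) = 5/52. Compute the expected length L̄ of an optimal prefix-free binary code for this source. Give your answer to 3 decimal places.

2.173 bits/symbol

Repeatedly combine the two least-probable nodes; the expected code length is the sum of the merged weights.
merge 1/13 + 5/52 → 9/52
merge 9/52 + 9/52 → 9/26
merge 4/13 + 9/26 → 17/26
merge 9/26 + 17/26 → 1
L = 9/52 + 9/26 + 17/26 + 1 = 113/52 ≈ 2.173 bits/symbol.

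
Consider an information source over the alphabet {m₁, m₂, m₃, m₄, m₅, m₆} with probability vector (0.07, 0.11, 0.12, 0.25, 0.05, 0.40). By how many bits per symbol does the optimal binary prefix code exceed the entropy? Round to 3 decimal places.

0.069 bits

Entropy H = −Σ p log₂ p ≈ 2.2308 bits.
Huffman merges: 1/20+7/100→3/25; 11/100+3/25→23/100; 3/25+23/100→7/20; 1/4+7/20→3/5; 2/5+3/5→1. L = 23/10 ≈ 2.3000.
L − H = 2.3000 − 2.2308 = 0.069 bits.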